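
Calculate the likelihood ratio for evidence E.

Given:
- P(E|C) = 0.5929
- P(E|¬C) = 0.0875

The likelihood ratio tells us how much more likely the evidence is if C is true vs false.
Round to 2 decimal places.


Likelihood Ratio (LR) = P(E|C) / P(E|¬C)

LR = 0.5929 / 0.0875
   = 6.78

The evidence is 6.78 times more likely if C is true than if C is false.
Since LR > 1, the evidence supports C over ¬C.


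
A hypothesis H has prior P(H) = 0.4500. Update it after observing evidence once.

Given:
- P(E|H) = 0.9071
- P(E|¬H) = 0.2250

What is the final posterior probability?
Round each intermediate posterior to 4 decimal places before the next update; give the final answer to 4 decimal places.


Sequential Bayesian updating:

Initial prior: P(H) = 0.4500

Update 1:
  P(E) = 0.9071 × 0.4500 + 0.2250 × 0.5500 = 0.40819500 + 0.12375000 = 0.53194500
  P(H|E) = 0.40819500 / 0.53194500 = 0.7674

Final posterior: 0.7674


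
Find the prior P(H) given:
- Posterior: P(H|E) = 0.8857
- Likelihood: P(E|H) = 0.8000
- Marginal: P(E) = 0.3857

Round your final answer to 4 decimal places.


From Bayes' theorem: P(H|E) = P(E|H) × P(H) / P(E)

Rearranging for P(H):
P(H) = P(H|E) × P(E) / P(E|H)
     = 0.8857 × 0.3857 / 0.8000
     = 0.34161449 / 0.8000
     = 0.4270


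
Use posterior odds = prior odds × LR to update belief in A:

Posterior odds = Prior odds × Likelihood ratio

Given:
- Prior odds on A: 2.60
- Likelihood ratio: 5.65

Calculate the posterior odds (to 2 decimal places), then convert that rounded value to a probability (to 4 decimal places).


Step 1: Calculate posterior odds
Posterior odds = Prior odds × LR
               = 2.60 × 5.65
               = 14.69

Step 2: Convert to probability
P(A|E) = Posterior odds / (1 + Posterior odds)
       = 14.69 / (1 + 14.69)
       = 14.69 / 15.69
       = 0.9363

The evidence increased P(A) from 0.7222 to 0.9363.


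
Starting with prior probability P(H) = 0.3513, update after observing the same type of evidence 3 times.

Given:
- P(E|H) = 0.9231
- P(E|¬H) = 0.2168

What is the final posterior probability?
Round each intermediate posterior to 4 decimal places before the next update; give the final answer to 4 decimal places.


Sequential Bayesian updating:

Initial prior: P(H) = 0.3513

Update 1:
  P(E) = 0.9231 × 0.3513 + 0.2168 × 0.6487 = 0.32428503 + 0.14063816 = 0.46492319
  P(H|E) = 0.32428503 / 0.46492319 = 0.6975

Update 2:
  P(E) = 0.9231 × 0.6975 + 0.2168 × 0.3025 = 0.64386225 + 0.06558200 = 0.70944425
  P(H|E) = 0.64386225 / 0.70944425 = 0.9076

Update 3:
  P(E) = 0.9231 × 0.9076 + 0.2168 × 0.0924 = 0.83780556 + 0.02003232 = 0.85783788
  P(H|E) = 0.83780556 / 0.85783788 = 0.9766

Final posterior: 0.9766


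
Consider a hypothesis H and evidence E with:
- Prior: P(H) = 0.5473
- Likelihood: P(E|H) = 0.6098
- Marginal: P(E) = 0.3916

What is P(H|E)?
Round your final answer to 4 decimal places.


Using Bayes' theorem:

P(H|E) = P(E|H) × P(H) / P(E)
       = 0.6098 × 0.5473 / 0.3916
       = 0.33374354 / 0.3916
       = 0.8523

The evidence strengthens our belief in H.
Prior: 0.5473 → Posterior: 0.8523


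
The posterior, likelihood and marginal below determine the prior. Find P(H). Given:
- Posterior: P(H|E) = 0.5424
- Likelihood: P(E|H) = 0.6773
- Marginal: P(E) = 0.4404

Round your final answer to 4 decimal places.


From Bayes' theorem: P(H|E) = P(E|H) × P(H) / P(E)

Rearranging for P(H):
P(H) = P(H|E) × P(E) / P(E|H)
     = 0.5424 × 0.4404 / 0.6773
     = 0.23887296 / 0.6773
     = 0.3527


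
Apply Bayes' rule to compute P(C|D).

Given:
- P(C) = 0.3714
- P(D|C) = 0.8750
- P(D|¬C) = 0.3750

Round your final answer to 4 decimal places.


Bayes' theorem: P(C|D) = P(D|C) × P(C) / P(D)

Step 1: Calculate P(D) using law of total probability
P(D) = P(D|C)P(C) + P(D|¬C)P(¬C)
     = 0.8750 × 0.3714 + 0.3750 × 0.6286
     = 0.32497500 + 0.23572500
     = 0.56070000

Step 2: Apply Bayes' theorem
P(C|D) = P(D|C) × P(C) / P(D)
       = 0.32497500 / 0.56070000
       = 0.5796


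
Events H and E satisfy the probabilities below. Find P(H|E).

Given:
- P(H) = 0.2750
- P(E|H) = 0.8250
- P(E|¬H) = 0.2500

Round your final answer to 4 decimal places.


Bayes' theorem: P(H|E) = P(E|H) × P(H) / P(E)

Step 1: Calculate P(E) using law of total probability
P(E) = P(E|H)P(H) + P(E|¬H)P(¬H)
     = 0.8250 × 0.2750 + 0.2500 × 0.7250
     = 0.22687500 + 0.18125000
     = 0.40812500

Step 2: Apply Bayes' theorem
P(H|E) = P(E|H) × P(H) / P(E)
       = 0.22687500 / 0.40812500
       = 0.5559


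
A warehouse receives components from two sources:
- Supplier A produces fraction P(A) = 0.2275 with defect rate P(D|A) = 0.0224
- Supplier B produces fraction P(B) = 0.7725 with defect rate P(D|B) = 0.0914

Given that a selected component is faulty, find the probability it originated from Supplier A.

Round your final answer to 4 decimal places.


Let A = from Supplier A, D = faulty

Given:
- P(A) = 0.2275, P(B) = 0.7725
- P(D|A) = 0.0224, P(D|B) = 0.0914

Step 1: Find P(D)
P(D) = P(D|A)P(A) + P(D|B)P(B)
     = 0.0224 × 0.2275 + 0.0914 × 0.7725
     = 0.00509600 + 0.07060650
     = 0.07570250

Step 2: Apply Bayes' theorem
P(A|D) = P(D|A)P(A) / P(D)
       = 0.00509600 / 0.07570250
       = 0.0673


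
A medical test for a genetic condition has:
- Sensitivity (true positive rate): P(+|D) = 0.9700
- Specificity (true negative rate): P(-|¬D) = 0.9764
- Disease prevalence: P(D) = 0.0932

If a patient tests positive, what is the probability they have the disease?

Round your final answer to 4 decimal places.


Let D = has disease, + = positive test

Given:
- P(D) = 0.0932 (prevalence)
- P(+|D) = 0.9700 (sensitivity)
- P(-|¬D) = 0.9764 (specificity)
- P(+|¬D) = 0.0236 (false positive rate = 1 - specificity)

Step 1: Find P(+)
P(+) = P(+|D)P(D) + P(+|¬D)P(¬D)
     = 0.9700 × 0.0932 + 0.0236 × 0.9068
     = 0.09040400 + 0.02140048
     = 0.11180448

Step 2: Apply Bayes' theorem for P(D|+)
P(D|+) = P(+|D)P(D) / P(+)
       = 0.09040400 / 0.11180448
       = 0.8086


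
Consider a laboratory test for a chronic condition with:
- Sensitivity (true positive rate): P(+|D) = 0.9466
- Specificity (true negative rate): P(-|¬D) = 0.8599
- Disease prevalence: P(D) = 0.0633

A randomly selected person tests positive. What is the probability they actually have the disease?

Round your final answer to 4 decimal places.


Let D = has disease, + = positive test

Given:
- P(D) = 0.0633 (prevalence)
- P(+|D) = 0.9466 (sensitivity)
- P(-|¬D) = 0.8599 (specificity)
- P(+|¬D) = 0.1401 (false positive rate = 1 - specificity)

Step 1: Find P(+)
P(+) = P(+|D)P(D) + P(+|¬D)P(¬D)
     = 0.9466 × 0.0633 + 0.1401 × 0.9367
     = 0.05991978 + 0.13123167
     = 0.19115145

Step 2: Apply Bayes' theorem for P(D|+)
P(D|+) = P(+|D)P(D) / P(+)
       = 0.05991978 / 0.19115145
       = 0.3135


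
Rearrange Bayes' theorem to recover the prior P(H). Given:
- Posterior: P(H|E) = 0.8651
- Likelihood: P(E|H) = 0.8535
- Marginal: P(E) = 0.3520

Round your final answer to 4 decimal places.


From Bayes' theorem: P(H|E) = P(E|H) × P(H) / P(E)

Rearranging for P(H):
P(H) = P(H|E) × P(E) / P(E|H)
     = 0.8651 × 0.3520 / 0.8535
     = 0.30451520 / 0.8535
     = 0.3568


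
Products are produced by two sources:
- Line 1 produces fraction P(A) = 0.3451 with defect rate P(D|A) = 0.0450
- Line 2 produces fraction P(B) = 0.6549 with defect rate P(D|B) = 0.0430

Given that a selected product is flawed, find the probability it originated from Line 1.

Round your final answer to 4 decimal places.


Let A = from Line 1, D = flawed

Given:
- P(A) = 0.3451, P(B) = 0.6549
- P(D|A) = 0.0450, P(D|B) = 0.0430

Step 1: Find P(D)
P(D) = P(D|A)P(A) + P(D|B)P(B)
     = 0.0450 × 0.3451 + 0.0430 × 0.6549
     = 0.01552950 + 0.02816070
     = 0.04369020

Step 2: Apply Bayes' theorem
P(A|D) = P(D|A)P(A) / P(D)
       = 0.01552950 / 0.04369020
       = 0.3554


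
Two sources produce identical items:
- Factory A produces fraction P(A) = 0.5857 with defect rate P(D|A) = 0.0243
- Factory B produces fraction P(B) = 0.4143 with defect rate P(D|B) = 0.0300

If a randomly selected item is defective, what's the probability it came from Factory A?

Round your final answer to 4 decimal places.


Let A = from Factory A, D = defective

Given:
- P(A) = 0.5857, P(B) = 0.4143
- P(D|A) = 0.0243, P(D|B) = 0.0300

Step 1: Find P(D)
P(D) = P(D|A)P(A) + P(D|B)P(B)
     = 0.0243 × 0.5857 + 0.0300 × 0.4143
     = 0.01423251 + 0.01242900
     = 0.02666151

Step 2: Apply Bayes' theorem
P(A|D) = P(D|A)P(A) / P(D)
       = 0.01423251 / 0.02666151
       = 0.5338


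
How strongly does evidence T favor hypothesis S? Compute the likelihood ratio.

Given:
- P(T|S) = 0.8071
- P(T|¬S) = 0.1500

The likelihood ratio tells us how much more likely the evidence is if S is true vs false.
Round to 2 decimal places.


Likelihood Ratio (LR) = P(T|S) / P(T|¬S)

LR = 0.8071 / 0.1500
   = 5.38

The evidence is 5.38 times more likely if S is true than if S is false.
LR > 1, so observing T raises the odds in favor of S.


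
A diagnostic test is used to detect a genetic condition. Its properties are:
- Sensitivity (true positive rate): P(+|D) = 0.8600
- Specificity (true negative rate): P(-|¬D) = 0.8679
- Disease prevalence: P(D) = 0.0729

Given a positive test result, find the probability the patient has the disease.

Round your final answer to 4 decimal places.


Let D = has disease, + = positive test

Given:
- P(D) = 0.0729 (prevalence)
- P(+|D) = 0.8600 (sensitivity)
- P(-|¬D) = 0.8679 (specificity)
- P(+|¬D) = 0.1321 (false positive rate = 1 - specificity)

Step 1: Find P(+)
P(+) = P(+|D)P(D) + P(+|¬D)P(¬D)
     = 0.8600 × 0.0729 + 0.1321 × 0.9271
     = 0.06269400 + 0.12246991
     = 0.18516391

Step 2: Apply Bayes' theorem for P(D|+)
P(D|+) = P(+|D)P(D) / P(+)
       = 0.06269400 / 0.18516391
       = 0.3386


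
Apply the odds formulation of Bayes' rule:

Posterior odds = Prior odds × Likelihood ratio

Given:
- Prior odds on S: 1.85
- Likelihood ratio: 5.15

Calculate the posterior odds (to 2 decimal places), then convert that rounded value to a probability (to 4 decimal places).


Step 1: Calculate posterior odds
Posterior odds = Prior odds × LR
               = 1.85 × 5.15
               = 9.53

Step 2: Convert to probability
P(S|E) = Posterior odds / (1 + Posterior odds)
       = 9.53 / (1 + 9.53)
       = 9.53 / 10.53
       = 0.9050

The evidence increased P(S) from 0.6491 to 0.9050.


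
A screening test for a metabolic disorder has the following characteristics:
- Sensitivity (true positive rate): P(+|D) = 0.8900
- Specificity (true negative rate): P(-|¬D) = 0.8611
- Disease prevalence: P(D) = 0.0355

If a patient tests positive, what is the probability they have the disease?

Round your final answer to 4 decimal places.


Let D = has disease, + = positive test

Given:
- P(D) = 0.0355 (prevalence)
- P(+|D) = 0.8900 (sensitivity)
- P(-|¬D) = 0.8611 (specificity)
- P(+|¬D) = 0.1389 (false positive rate = 1 - specificity)

Step 1: Find P(+)
P(+) = P(+|D)P(D) + P(+|¬D)P(¬D)
     = 0.8900 × 0.0355 + 0.1389 × 0.9645
     = 0.03159500 + 0.13396905
     = 0.16556405

Step 2: Apply Bayes' theorem for P(D|+)
P(D|+) = P(+|D)P(D) / P(+)
       = 0.03159500 / 0.16556405
       = 0.1908


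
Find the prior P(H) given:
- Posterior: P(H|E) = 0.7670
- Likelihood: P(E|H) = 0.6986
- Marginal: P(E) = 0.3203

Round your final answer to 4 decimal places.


From Bayes' theorem: P(H|E) = P(E|H) × P(H) / P(E)

Rearranging for P(H):
P(H) = P(H|E) × P(E) / P(E|H)
     = 0.7670 × 0.3203 / 0.6986
     = 0.24567010 / 0.6986
     = 0.3517


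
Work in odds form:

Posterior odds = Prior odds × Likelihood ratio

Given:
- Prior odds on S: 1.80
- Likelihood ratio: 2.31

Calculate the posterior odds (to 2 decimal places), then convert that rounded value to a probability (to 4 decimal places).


Step 1: Calculate posterior odds
Posterior odds = Prior odds × LR
               = 1.80 × 2.31
               = 4.16

Step 2: Convert to probability
P(S|E) = Posterior odds / (1 + Posterior odds)
       = 4.16 / (1 + 4.16)
       = 4.16 / 5.16
       = 0.8062

The evidence increased P(S) from 0.6429 to 0.8062.


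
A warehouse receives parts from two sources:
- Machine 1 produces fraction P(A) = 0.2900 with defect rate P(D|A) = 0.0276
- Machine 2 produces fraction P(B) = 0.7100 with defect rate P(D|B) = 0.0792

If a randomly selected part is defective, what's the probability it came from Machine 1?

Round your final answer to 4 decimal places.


Let A = from Machine 1, D = defective

Given:
- P(A) = 0.2900, P(B) = 0.7100
- P(D|A) = 0.0276, P(D|B) = 0.0792

Step 1: Find P(D)
P(D) = P(D|A)P(A) + P(D|B)P(B)
     = 0.0276 × 0.2900 + 0.0792 × 0.7100
     = 0.00800400 + 0.05623200
     = 0.06423600

Step 2: Apply Bayes' theorem
P(A|D) = P(D|A)P(A) / P(D)
       = 0.00800400 / 0.06423600
       = 0.1246


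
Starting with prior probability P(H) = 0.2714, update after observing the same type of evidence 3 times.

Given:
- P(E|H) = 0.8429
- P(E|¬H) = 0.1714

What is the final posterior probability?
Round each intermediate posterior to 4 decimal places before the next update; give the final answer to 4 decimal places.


Sequential Bayesian updating:

Initial prior: P(H) = 0.2714

Update 1:
  P(E) = 0.8429 × 0.2714 + 0.1714 × 0.7286 = 0.22876306 + 0.12488204 = 0.35364510
  P(H|E) = 0.22876306 / 0.35364510 = 0.6469

Update 2:
  P(E) = 0.8429 × 0.6469 + 0.1714 × 0.3531 = 0.54527201 + 0.06052134 = 0.60579335
  P(H|E) = 0.54527201 / 0.60579335 = 0.9001

Update 3:
  P(E) = 0.8429 × 0.9001 + 0.1714 × 0.0999 = 0.75869429 + 0.01712286 = 0.77581715
  P(H|E) = 0.75869429 / 0.77581715 = 0.9779

Final posterior: 0.9779


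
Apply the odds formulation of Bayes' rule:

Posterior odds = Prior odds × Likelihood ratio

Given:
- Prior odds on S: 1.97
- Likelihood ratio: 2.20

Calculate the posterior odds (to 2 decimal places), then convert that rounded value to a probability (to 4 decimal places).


Step 1: Calculate posterior odds
Posterior odds = Prior odds × LR
               = 1.97 × 2.20
               = 4.33

Step 2: Convert to probability
P(S|E) = Posterior odds / (1 + Posterior odds)
       = 4.33 / (1 + 4.33)
       = 4.33 / 5.33
       = 0.8124

The evidence increased P(S) from 0.6633 to 0.8124.


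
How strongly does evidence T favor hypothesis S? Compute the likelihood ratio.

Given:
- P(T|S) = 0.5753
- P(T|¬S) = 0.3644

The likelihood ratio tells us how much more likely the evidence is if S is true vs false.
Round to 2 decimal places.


Likelihood Ratio (LR) = P(T|S) / P(T|¬S)

LR = 0.5753 / 0.3644
   = 1.58

The evidence is 1.58 times more likely if S is true than if S is false.
Since LR > 1, the evidence supports S over ¬S.


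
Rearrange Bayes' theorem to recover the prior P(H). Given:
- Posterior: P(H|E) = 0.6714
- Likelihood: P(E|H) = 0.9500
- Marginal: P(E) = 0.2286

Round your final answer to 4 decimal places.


From Bayes' theorem: P(H|E) = P(E|H) × P(H) / P(E)

Rearranging for P(H):
P(H) = P(H|E) × P(E) / P(E|H)
     = 0.6714 × 0.2286 / 0.9500
     = 0.15348204 / 0.9500
     = 0.1616


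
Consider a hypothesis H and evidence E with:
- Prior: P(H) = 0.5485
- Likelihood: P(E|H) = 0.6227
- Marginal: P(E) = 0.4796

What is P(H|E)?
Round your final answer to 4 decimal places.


Using Bayes' theorem:

P(H|E) = P(E|H) × P(H) / P(E)
       = 0.6227 × 0.5485 / 0.4796
       = 0.34155095 / 0.4796
       = 0.7122

The evidence strengthens our belief in H.
Prior: 0.5485 → Posterior: 0.7122


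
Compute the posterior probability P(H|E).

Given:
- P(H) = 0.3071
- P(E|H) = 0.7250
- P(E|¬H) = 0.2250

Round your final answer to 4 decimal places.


Bayes' theorem: P(H|E) = P(E|H) × P(H) / P(E)

Step 1: Calculate P(E) using law of total probability
P(E) = P(E|H)P(H) + P(E|¬H)P(¬H)
     = 0.7250 × 0.3071 + 0.2250 × 0.6929
     = 0.22264750 + 0.15590250
     = 0.37855000

Step 2: Apply Bayes' theorem
P(H|E) = P(E|H) × P(H) / P(E)
       = 0.22264750 / 0.37855000
       = 0.5882


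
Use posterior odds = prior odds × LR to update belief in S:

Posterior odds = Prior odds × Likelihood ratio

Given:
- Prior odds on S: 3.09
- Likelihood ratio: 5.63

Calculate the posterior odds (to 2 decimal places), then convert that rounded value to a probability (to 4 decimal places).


Step 1: Calculate posterior odds
Posterior odds = Prior odds × LR
               = 3.09 × 5.63
               = 17.40

Step 2: Convert to probability
P(S|E) = Posterior odds / (1 + Posterior odds)
       = 17.40 / (1 + 17.40)
       = 17.40 / 18.40
       = 0.9457

The evidence increased P(S) from 0.7555 to 0.9457.


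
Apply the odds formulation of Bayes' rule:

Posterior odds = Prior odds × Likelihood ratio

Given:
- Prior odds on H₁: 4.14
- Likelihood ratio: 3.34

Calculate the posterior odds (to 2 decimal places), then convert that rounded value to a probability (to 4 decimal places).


Step 1: Calculate posterior odds
Posterior odds = Prior odds × LR
               = 4.14 × 3.34
               = 13.83

Step 2: Convert to probability
P(H₁|E) = Posterior odds / (1 + Posterior odds)
       = 13.83 / (1 + 13.83)
       = 13.83 / 14.83
       = 0.9326

The evidence increased P(H₁) from 0.8054 to 0.9326.


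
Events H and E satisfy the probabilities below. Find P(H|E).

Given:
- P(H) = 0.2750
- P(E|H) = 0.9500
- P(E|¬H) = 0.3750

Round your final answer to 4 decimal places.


Bayes' theorem: P(H|E) = P(E|H) × P(H) / P(E)

Step 1: Calculate P(E) using law of total probability
P(E) = P(E|H)P(H) + P(E|¬H)P(¬H)
     = 0.9500 × 0.2750 + 0.3750 × 0.7250
     = 0.26125000 + 0.27187500
     = 0.53312500

Step 2: Apply Bayes' theorem
P(H|E) = P(E|H) × P(H) / P(E)
       = 0.26125000 / 0.53312500
       = 0.4900


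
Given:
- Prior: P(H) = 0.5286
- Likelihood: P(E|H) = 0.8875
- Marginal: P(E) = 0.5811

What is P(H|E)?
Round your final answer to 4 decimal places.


Using Bayes' theorem:

P(H|E) = P(E|H) × P(H) / P(E)
       = 0.8875 × 0.5286 / 0.5811
       = 0.46913250 / 0.5811
       = 0.8073

The evidence strengthens our belief in H.
Prior: 0.5286 → Posterior: 0.8073


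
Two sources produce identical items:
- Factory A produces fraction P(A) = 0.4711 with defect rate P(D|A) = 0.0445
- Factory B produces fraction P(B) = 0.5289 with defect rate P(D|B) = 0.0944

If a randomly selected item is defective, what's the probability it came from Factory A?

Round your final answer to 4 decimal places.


Let A = from Factory A, D = defective

Given:
- P(A) = 0.4711, P(B) = 0.5289
- P(D|A) = 0.0445, P(D|B) = 0.0944

Step 1: Find P(D)
P(D) = P(D|A)P(A) + P(D|B)P(B)
     = 0.0445 × 0.4711 + 0.0944 × 0.5289
     = 0.02096395 + 0.04992816
     = 0.07089211

Step 2: Apply Bayes' theorem
P(A|D) = P(D|A)P(A) / P(D)
       = 0.02096395 / 0.07089211
       = 0.2957


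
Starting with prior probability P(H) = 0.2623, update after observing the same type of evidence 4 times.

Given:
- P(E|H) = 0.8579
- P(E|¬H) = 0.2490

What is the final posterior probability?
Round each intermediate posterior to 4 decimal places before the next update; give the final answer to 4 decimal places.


Sequential Bayesian updating:

Initial prior: P(H) = 0.2623

Update 1:
  P(E) = 0.8579 × 0.2623 + 0.2490 × 0.7377 = 0.22502717 + 0.18368730 = 0.40871447
  P(H|E) = 0.22502717 / 0.40871447 = 0.5506

Update 2:
  P(E) = 0.8579 × 0.5506 + 0.2490 × 0.4494 = 0.47235974 + 0.11190060 = 0.58426034
  P(H|E) = 0.47235974 / 0.58426034 = 0.8085

Update 3:
  P(E) = 0.8579 × 0.8085 + 0.2490 × 0.1915 = 0.69361215 + 0.04768350 = 0.74129565
  P(H|E) = 0.69361215 / 0.74129565 = 0.9357

Update 4:
  P(E) = 0.8579 × 0.9357 + 0.2490 × 0.0643 = 0.80273703 + 0.01601070 = 0.81874773
  P(H|E) = 0.80273703 / 0.81874773 = 0.9804

Final posterior: 0.9804


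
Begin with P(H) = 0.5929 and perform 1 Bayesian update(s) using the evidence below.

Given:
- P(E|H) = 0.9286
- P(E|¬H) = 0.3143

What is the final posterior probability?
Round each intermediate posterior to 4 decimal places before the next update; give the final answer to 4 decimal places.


Sequential Bayesian updating:

Initial prior: P(H) = 0.5929

Update 1:
  P(E) = 0.9286 × 0.5929 + 0.3143 × 0.4071 = 0.55056694 + 0.12795153 = 0.67851847
  P(H|E) = 0.55056694 / 0.67851847 = 0.8114

Final posterior: 0.8114


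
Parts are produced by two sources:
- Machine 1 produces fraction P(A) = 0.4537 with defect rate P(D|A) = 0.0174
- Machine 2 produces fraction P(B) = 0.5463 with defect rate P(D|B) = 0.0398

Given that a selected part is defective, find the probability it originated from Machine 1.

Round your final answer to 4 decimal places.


Let A = from Machine 1, D = defective

Given:
- P(A) = 0.4537, P(B) = 0.5463
- P(D|A) = 0.0174, P(D|B) = 0.0398

Step 1: Find P(D)
P(D) = P(D|A)P(A) + P(D|B)P(B)
     = 0.0174 × 0.4537 + 0.0398 × 0.5463
     = 0.00789438 + 0.02174274
     = 0.02963712

Step 2: Apply Bayes' theorem
P(A|D) = P(D|A)P(A) / P(D)
       = 0.00789438 / 0.02963712
       = 0.2664


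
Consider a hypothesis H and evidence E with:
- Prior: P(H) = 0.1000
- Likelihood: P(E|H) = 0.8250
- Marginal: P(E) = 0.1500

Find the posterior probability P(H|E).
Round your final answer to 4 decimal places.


Using Bayes' theorem:

P(H|E) = P(E|H) × P(H) / P(E)
       = 0.8250 × 0.1000 / 0.1500
       = 0.08250000 / 0.1500
       = 0.5500

The evidence strengthens our belief in H.
Prior: 0.1000 → Posterior: 0.5500


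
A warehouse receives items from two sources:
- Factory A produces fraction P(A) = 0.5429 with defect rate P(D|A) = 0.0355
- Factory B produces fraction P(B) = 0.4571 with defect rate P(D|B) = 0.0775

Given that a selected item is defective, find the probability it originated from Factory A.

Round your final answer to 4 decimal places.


Let A = from Factory A, D = defective

Given:
- P(A) = 0.5429, P(B) = 0.4571
- P(D|A) = 0.0355, P(D|B) = 0.0775

Step 1: Find P(D)
P(D) = P(D|A)P(A) + P(D|B)P(B)
     = 0.0355 × 0.5429 + 0.0775 × 0.4571
     = 0.01927295 + 0.03542525
     = 0.05469820

Step 2: Apply Bayes' theorem
P(A|D) = P(D|A)P(A) / P(D)
       = 0.01927295 / 0.05469820
       = 0.3524


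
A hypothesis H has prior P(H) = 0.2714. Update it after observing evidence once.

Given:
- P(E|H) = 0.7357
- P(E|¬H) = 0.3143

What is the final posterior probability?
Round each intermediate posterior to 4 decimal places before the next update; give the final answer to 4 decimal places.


Sequential Bayesian updating:

Initial prior: P(H) = 0.2714

Update 1:
  P(E) = 0.7357 × 0.2714 + 0.3143 × 0.7286 = 0.19966898 + 0.22899898 = 0.42866796
  P(H|E) = 0.19966898 / 0.42866796 = 0.4658

Final posterior: 0.4658


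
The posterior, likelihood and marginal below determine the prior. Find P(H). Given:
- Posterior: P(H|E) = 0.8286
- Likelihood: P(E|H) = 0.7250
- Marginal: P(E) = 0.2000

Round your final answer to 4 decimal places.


From Bayes' theorem: P(H|E) = P(E|H) × P(H) / P(E)

Rearranging for P(H):
P(H) = P(H|E) × P(E) / P(E|H)
     = 0.8286 × 0.2000 / 0.7250
     = 0.16572000 / 0.7250
     = 0.2286


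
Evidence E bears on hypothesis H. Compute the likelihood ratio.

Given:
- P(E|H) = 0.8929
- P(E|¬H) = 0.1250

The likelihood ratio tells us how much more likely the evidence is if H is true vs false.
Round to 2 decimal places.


Likelihood Ratio (LR) = P(E|H) / P(E|¬H)

LR = 0.8929 / 0.1250
   = 7.14

The evidence is 7.14 times more likely if H is true than if H is false.
Since LR > 1, the evidence supports H over ¬H.


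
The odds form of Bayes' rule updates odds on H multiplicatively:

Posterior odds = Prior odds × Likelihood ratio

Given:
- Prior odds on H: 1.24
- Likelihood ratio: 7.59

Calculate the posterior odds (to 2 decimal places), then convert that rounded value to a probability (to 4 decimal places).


Step 1: Calculate posterior odds
Posterior odds = Prior odds × LR
               = 1.24 × 7.59
               = 9.41

Step 2: Convert to probability
P(H|E) = Posterior odds / (1 + Posterior odds)
       = 9.41 / (1 + 9.41)
       = 9.41 / 10.41
       = 0.9039

The evidence increased P(H) from 0.5536 to 0.9039.


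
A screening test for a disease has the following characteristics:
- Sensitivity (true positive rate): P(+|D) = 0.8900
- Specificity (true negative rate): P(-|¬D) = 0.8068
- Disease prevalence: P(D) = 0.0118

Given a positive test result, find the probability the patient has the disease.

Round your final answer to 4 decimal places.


Let D = has disease, + = positive test

Given:
- P(D) = 0.0118 (prevalence)
- P(+|D) = 0.8900 (sensitivity)
- P(-|¬D) = 0.8068 (specificity)
- P(+|¬D) = 0.1932 (false positive rate = 1 - specificity)

Step 1: Find P(+)
P(+) = P(+|D)P(D) + P(+|¬D)P(¬D)
     = 0.8900 × 0.0118 + 0.1932 × 0.9882
     = 0.01050200 + 0.19092024
     = 0.20142224

Step 2: Apply Bayes' theorem for P(D|+)
P(D|+) = P(+|D)P(D) / P(+)
       = 0.01050200 / 0.20142224
       = 0.0521


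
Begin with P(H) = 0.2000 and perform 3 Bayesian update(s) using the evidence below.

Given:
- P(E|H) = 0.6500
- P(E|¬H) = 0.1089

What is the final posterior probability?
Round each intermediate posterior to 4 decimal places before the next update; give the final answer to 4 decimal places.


Sequential Bayesian updating:

Initial prior: P(H) = 0.2000

Update 1:
  P(E) = 0.6500 × 0.2000 + 0.1089 × 0.8000 = 0.13000000 + 0.08712000 = 0.21712000
  P(H|E) = 0.13000000 / 0.21712000 = 0.5987

Update 2:
  P(E) = 0.6500 × 0.5987 + 0.1089 × 0.4013 = 0.38915500 + 0.04370157 = 0.43285657
  P(H|E) = 0.38915500 / 0.43285657 = 0.8990

Update 3:
  P(E) = 0.6500 × 0.8990 + 0.1089 × 0.1010 = 0.58435000 + 0.01099890 = 0.59534890
  P(H|E) = 0.58435000 / 0.59534890 = 0.9815

Final posterior: 0.9815


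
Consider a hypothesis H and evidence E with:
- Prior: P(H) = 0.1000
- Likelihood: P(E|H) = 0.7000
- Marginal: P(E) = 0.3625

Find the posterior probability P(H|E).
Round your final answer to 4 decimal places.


Using Bayes' theorem:

P(H|E) = P(E|H) × P(H) / P(E)
       = 0.7000 × 0.1000 / 0.3625
       = 0.07000000 / 0.3625
       = 0.1931

The evidence strengthens our belief in H.
Prior: 0.1000 → Posterior: 0.1931


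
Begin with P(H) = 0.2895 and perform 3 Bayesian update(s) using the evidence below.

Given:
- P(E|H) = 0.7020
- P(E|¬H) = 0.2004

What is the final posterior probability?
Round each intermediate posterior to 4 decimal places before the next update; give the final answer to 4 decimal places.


Sequential Bayesian updating:

Initial prior: P(H) = 0.2895

Update 1:
  P(E) = 0.7020 × 0.2895 + 0.2004 × 0.7105 = 0.20322900 + 0.14238420 = 0.34561320
  P(H|E) = 0.20322900 / 0.34561320 = 0.5880

Update 2:
  P(E) = 0.7020 × 0.5880 + 0.2004 × 0.4120 = 0.41277600 + 0.08256480 = 0.49534080
  P(H|E) = 0.41277600 / 0.49534080 = 0.8333

Update 3:
  P(E) = 0.7020 × 0.8333 + 0.2004 × 0.1667 = 0.58497660 + 0.03340668 = 0.61838328
  P(H|E) = 0.58497660 / 0.61838328 = 0.9460

Final posterior: 0.9460


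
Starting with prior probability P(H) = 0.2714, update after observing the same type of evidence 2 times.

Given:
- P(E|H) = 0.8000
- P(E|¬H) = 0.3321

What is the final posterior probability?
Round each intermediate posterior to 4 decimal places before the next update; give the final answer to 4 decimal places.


Sequential Bayesian updating:

Initial prior: P(H) = 0.2714

Update 1:
  P(E) = 0.8000 × 0.2714 + 0.3321 × 0.7286 = 0.21712000 + 0.24196806 = 0.45908806
  P(H|E) = 0.21712000 / 0.45908806 = 0.4729

Update 2:
  P(E) = 0.8000 × 0.4729 + 0.3321 × 0.5271 = 0.37832000 + 0.17504991 = 0.55336991
  P(H|E) = 0.37832000 / 0.55336991 = 0.6837

Final posterior: 0.6837


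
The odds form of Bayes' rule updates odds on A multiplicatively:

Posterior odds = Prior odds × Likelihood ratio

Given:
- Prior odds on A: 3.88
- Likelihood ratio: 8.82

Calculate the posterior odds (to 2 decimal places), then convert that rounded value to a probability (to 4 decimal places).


Step 1: Calculate posterior odds
Posterior odds = Prior odds × LR
               = 3.88 × 8.82
               = 34.22

Step 2: Convert to probability
P(A|E) = Posterior odds / (1 + Posterior odds)
       = 34.22 / (1 + 34.22)
       = 34.22 / 35.22
       = 0.9716

The evidence increased P(A) from 0.7951 to 0.9716.


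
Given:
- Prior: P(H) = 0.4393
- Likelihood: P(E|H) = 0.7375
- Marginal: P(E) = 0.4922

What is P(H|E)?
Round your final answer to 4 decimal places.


Using Bayes' theorem:

P(H|E) = P(E|H) × P(H) / P(E)
       = 0.7375 × 0.4393 / 0.4922
       = 0.32398375 / 0.4922
       = 0.6582

The evidence strengthens our belief in H.
Prior: 0.4393 → Posterior: 0.6582


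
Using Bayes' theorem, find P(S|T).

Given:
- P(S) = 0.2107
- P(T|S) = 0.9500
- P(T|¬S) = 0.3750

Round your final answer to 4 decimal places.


Bayes' theorem: P(S|T) = P(T|S) × P(S) / P(T)

Step 1: Calculate P(T) using law of total probability
P(T) = P(T|S)P(S) + P(T|¬S)P(¬S)
     = 0.9500 × 0.2107 + 0.3750 × 0.7893
     = 0.20016500 + 0.29598750
     = 0.49615250

Step 2: Apply Bayes' theorem
P(S|T) = P(T|S) × P(S) / P(T)
       = 0.20016500 / 0.49615250
       = 0.4034


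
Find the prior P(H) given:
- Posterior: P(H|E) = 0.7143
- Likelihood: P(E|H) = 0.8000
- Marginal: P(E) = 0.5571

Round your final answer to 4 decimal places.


From Bayes' theorem: P(H|E) = P(E|H) × P(H) / P(E)

Rearranging for P(H):
P(H) = P(H|E) × P(E) / P(E|H)
     = 0.7143 × 0.5571 / 0.8000
     = 0.39793653 / 0.8000
     = 0.4974


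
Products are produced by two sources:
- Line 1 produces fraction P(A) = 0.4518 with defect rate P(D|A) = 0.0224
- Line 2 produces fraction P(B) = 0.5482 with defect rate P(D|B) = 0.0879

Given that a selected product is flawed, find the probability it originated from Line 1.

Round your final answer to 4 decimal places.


Let A = from Line 1, D = flawed

Given:
- P(A) = 0.4518, P(B) = 0.5482
- P(D|A) = 0.0224, P(D|B) = 0.0879

Step 1: Find P(D)
P(D) = P(D|A)P(A) + P(D|B)P(B)
     = 0.0224 × 0.4518 + 0.0879 × 0.5482
     = 0.01012032 + 0.04818678
     = 0.05830710

Step 2: Apply Bayes' theorem
P(A|D) = P(D|A)P(A) / P(D)
       = 0.01012032 / 0.05830710
       = 0.1736


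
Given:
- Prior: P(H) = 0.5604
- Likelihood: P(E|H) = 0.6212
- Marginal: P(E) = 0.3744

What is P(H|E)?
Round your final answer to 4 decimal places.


Using Bayes' theorem:

P(H|E) = P(E|H) × P(H) / P(E)
       = 0.6212 × 0.5604 / 0.3744
       = 0.34812048 / 0.3744
       = 0.9298

The evidence strengthens our belief in H.
Prior: 0.5604 → Posterior: 0.9298


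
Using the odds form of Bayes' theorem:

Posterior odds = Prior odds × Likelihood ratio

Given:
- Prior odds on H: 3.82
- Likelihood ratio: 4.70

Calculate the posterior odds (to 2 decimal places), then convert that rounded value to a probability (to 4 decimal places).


Step 1: Calculate posterior odds
Posterior odds = Prior odds × LR
               = 3.82 × 4.70
               = 17.95

Step 2: Convert to probability
P(H|E) = Posterior odds / (1 + Posterior odds)
       = 17.95 / (1 + 17.95)
       = 17.95 / 18.95
       = 0.9472

The evidence increased P(H) from 0.7925 to 0.9472.


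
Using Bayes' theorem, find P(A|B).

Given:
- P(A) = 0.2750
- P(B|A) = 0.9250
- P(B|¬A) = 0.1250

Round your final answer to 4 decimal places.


Bayes' theorem: P(A|B) = P(B|A) × P(A) / P(B)

Step 1: Calculate P(B) using law of total probability
P(B) = P(B|A)P(A) + P(B|¬A)P(¬A)
     = 0.9250 × 0.2750 + 0.1250 × 0.7250
     = 0.25437500 + 0.09062500
     = 0.34500000

Step 2: Apply Bayes' theorem
P(A|B) = P(B|A) × P(A) / P(B)
       = 0.25437500 / 0.34500000
       = 0.7373


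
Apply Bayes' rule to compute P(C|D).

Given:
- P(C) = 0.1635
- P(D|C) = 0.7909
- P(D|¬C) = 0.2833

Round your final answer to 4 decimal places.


Bayes' theorem: P(C|D) = P(D|C) × P(C) / P(D)

Step 1: Calculate P(D) using law of total probability
P(D) = P(D|C)P(C) + P(D|¬C)P(¬C)
     = 0.7909 × 0.1635 + 0.2833 × 0.8365
     = 0.12931215 + 0.23698045
     = 0.36629260

Step 2: Apply Bayes' theorem
P(C|D) = P(D|C) × P(C) / P(D)
       = 0.12931215 / 0.36629260
       = 0.3530


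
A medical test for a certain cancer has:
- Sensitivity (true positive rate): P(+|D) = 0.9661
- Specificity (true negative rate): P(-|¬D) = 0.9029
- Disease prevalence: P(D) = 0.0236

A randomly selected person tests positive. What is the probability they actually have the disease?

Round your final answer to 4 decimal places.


Let D = has disease, + = positive test

Given:
- P(D) = 0.0236 (prevalence)
- P(+|D) = 0.9661 (sensitivity)
- P(-|¬D) = 0.9029 (specificity)
- P(+|¬D) = 0.0971 (false positive rate = 1 - specificity)

Step 1: Find P(+)
P(+) = P(+|D)P(D) + P(+|¬D)P(¬D)
     = 0.9661 × 0.0236 + 0.0971 × 0.9764
     = 0.02279996 + 0.09480844
     = 0.11760840

Step 2: Apply Bayes' theorem for P(D|+)
P(D|+) = P(+|D)P(D) / P(+)
       = 0.02279996 / 0.11760840
       = 0.1939


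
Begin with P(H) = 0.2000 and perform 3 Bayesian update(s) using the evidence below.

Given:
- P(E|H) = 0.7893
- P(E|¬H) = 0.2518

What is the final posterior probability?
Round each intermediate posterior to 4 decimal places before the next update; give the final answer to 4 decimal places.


Sequential Bayesian updating:

Initial prior: P(H) = 0.2000

Update 1:
  P(E) = 0.7893 × 0.2000 + 0.2518 × 0.8000 = 0.15786000 + 0.20144000 = 0.35930000
  P(H|E) = 0.15786000 / 0.35930000 = 0.4394

Update 2:
  P(E) = 0.7893 × 0.4394 + 0.2518 × 0.5606 = 0.34681842 + 0.14115908 = 0.48797750
  P(H|E) = 0.34681842 / 0.48797750 = 0.7107

Update 3:
  P(E) = 0.7893 × 0.7107 + 0.2518 × 0.2893 = 0.56095551 + 0.07284574 = 0.63380125
  P(H|E) = 0.56095551 / 0.63380125 = 0.8851

Final posterior: 0.8851


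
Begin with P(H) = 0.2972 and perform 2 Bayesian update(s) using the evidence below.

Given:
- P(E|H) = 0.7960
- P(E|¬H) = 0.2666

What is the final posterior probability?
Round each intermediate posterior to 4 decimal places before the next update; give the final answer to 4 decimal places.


Sequential Bayesian updating:

Initial prior: P(H) = 0.2972

Update 1:
  P(E) = 0.7960 × 0.2972 + 0.2666 × 0.7028 = 0.23657120 + 0.18736648 = 0.42393768
  P(H|E) = 0.23657120 / 0.42393768 = 0.5580

Update 2:
  P(E) = 0.7960 × 0.5580 + 0.2666 × 0.4420 = 0.44416800 + 0.11783720 = 0.56200520
  P(H|E) = 0.44416800 / 0.56200520 = 0.7903

Final posterior: 0.7903


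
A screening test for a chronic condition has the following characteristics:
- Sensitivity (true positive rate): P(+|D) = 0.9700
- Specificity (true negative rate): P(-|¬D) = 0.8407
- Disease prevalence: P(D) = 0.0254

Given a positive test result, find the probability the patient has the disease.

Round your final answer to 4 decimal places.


Let D = has disease, + = positive test

Given:
- P(D) = 0.0254 (prevalence)
- P(+|D) = 0.9700 (sensitivity)
- P(-|¬D) = 0.8407 (specificity)
- P(+|¬D) = 0.1593 (false positive rate = 1 - specificity)

Step 1: Find P(+)
P(+) = P(+|D)P(D) + P(+|¬D)P(¬D)
     = 0.9700 × 0.0254 + 0.1593 × 0.9746
     = 0.02463800 + 0.15525378
     = 0.17989178

Step 2: Apply Bayes' theorem for P(D|+)
P(D|+) = P(+|D)P(D) / P(+)
       = 0.02463800 / 0.17989178
       = 0.1370


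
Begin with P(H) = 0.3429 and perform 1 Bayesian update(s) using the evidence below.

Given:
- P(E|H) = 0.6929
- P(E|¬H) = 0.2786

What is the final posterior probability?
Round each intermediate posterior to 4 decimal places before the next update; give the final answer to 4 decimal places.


Sequential Bayesian updating:

Initial prior: P(H) = 0.3429

Update 1:
  P(E) = 0.6929 × 0.3429 + 0.2786 × 0.6571 = 0.23759541 + 0.18306806 = 0.42066347
  P(H|E) = 0.23759541 / 0.42066347 = 0.5648

Final posterior: 0.5648


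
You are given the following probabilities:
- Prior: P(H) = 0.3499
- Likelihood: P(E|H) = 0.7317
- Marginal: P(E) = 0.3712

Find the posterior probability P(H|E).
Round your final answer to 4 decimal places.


Using Bayes' theorem:

P(H|E) = P(E|H) × P(H) / P(E)
       = 0.7317 × 0.3499 / 0.3712
       = 0.25602183 / 0.3712
       = 0.6897

The evidence strengthens our belief in H.
Prior: 0.3499 → Posterior: 0.6897


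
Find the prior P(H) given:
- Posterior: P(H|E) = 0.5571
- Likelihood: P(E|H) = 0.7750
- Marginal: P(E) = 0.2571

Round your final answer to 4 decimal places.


From Bayes' theorem: P(H|E) = P(E|H) × P(H) / P(E)

Rearranging for P(H):
P(H) = P(H|E) × P(E) / P(E|H)
     = 0.5571 × 0.2571 / 0.7750
     = 0.14323041 / 0.7750
     = 0.1848


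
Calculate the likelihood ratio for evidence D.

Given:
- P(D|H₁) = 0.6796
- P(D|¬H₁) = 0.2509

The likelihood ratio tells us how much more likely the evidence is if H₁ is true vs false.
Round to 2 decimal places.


Likelihood Ratio (LR) = P(D|H₁) / P(D|¬H₁)

LR = 0.6796 / 0.2509
   = 2.71

The evidence is 2.71 times more likely if H₁ is true than if H₁ is false.
Since LR > 1, the evidence supports H₁ over ¬H₁.


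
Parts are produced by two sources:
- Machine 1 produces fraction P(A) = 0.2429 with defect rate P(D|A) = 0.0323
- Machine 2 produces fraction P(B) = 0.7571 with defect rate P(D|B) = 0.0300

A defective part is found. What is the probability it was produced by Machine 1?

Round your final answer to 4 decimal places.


Let A = from Machine 1, D = defective

Given:
- P(A) = 0.2429, P(B) = 0.7571
- P(D|A) = 0.0323, P(D|B) = 0.0300

Step 1: Find P(D)
P(D) = P(D|A)P(A) + P(D|B)P(B)
     = 0.0323 × 0.2429 + 0.0300 × 0.7571
     = 0.00784567 + 0.02271300
     = 0.03055867

Step 2: Apply Bayes' theorem
P(A|D) = P(D|A)P(A) / P(D)
       = 0.00784567 / 0.03055867
       = 0.2567


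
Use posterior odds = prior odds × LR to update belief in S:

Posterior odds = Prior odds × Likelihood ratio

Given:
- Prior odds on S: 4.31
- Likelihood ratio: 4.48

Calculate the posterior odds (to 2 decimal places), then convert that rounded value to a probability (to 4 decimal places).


Step 1: Calculate posterior odds
Posterior odds = Prior odds × LR
               = 4.31 × 4.48
               = 19.31

Step 2: Convert to probability
P(S|E) = Posterior odds / (1 + Posterior odds)
       = 19.31 / (1 + 19.31)
       = 19.31 / 20.31
       = 0.9508

The evidence increased P(S) from 0.8117 to 0.9508.


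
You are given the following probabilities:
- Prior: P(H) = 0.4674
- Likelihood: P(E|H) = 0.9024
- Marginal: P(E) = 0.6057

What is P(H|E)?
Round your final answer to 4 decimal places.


Using Bayes' theorem:

P(H|E) = P(E|H) × P(H) / P(E)
       = 0.9024 × 0.4674 / 0.6057
       = 0.42178176 / 0.6057
       = 0.6964

The evidence strengthens our belief in H.
Prior: 0.4674 → Posterior: 0.6964


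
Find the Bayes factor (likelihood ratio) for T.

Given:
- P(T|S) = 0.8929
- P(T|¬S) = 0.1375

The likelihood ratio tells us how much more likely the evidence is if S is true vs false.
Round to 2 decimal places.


Likelihood Ratio (LR) = P(T|S) / P(T|¬S)

LR = 0.8929 / 0.1375
   = 6.49

The evidence is 6.49 times more likely if S is true than if S is false.
LR > 1, so observing T raises the odds in favor of S.


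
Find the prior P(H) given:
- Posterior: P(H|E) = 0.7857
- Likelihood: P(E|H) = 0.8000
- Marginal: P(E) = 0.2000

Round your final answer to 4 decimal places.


From Bayes' theorem: P(H|E) = P(E|H) × P(H) / P(E)

Rearranging for P(H):
P(H) = P(H|E) × P(E) / P(E|H)
     = 0.7857 × 0.2000 / 0.8000
     = 0.15714000 / 0.8000
     = 0.1964


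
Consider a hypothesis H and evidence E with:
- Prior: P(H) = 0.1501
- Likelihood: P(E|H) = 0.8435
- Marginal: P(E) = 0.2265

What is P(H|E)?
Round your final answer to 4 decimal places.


Using Bayes' theorem:

P(H|E) = P(E|H) × P(H) / P(E)
       = 0.8435 × 0.1501 / 0.2265
       = 0.12660935 / 0.2265
       = 0.5590

The evidence strengthens our belief in H.
Prior: 0.1501 → Posterior: 0.5590


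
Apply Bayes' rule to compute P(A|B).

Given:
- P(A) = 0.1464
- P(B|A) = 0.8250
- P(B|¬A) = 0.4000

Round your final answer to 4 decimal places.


Bayes' theorem: P(A|B) = P(B|A) × P(A) / P(B)

Step 1: Calculate P(B) using law of total probability
P(B) = P(B|A)P(A) + P(B|¬A)P(¬A)
     = 0.8250 × 0.1464 + 0.4000 × 0.8536
     = 0.12078000 + 0.34144000
     = 0.46222000

Step 2: Apply Bayes' theorem
P(A|B) = P(B|A) × P(A) / P(B)
       = 0.12078000 / 0.46222000
       = 0.2613
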